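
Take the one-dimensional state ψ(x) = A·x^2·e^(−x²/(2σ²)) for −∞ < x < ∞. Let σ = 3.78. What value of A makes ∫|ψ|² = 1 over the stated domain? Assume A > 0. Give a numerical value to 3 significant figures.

The normalization condition is ∫|ψ|² dx = 1 from −∞ to ∞.
With ∫_{−∞}^{∞} x^(2m) e^(−αx²) dx = (2m−1)!!·√π / (2^m α^(m+1/2)), carrying out the integral gives A² · 3·√(π)·σ^5/4.
With σ = 3.78: A² = 0.0009748 and A = 0.03122.

A ≈ 0.0312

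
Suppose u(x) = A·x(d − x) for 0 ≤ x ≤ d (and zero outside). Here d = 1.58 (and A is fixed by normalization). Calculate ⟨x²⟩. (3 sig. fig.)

⟨x²⟩ = ∫ x^2 |u|² dx over the full domain.
Evaluating both integrals, ⟨x²⟩ = 2·d^2/7.
With d = 1.58, ⟨x^2⟩ = 0.7133.

⟨x^2⟩ ≈ 0.713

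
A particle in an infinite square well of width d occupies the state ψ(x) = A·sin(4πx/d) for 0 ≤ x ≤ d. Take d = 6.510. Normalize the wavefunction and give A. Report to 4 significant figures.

A ≈ 0.5543

We need A² ∫|f|² dx = 1, taking the integral from 0 to d.
Carrying out the integral gives A² · d/2.
Plugging in d = 6.510 yields A = 0.55427.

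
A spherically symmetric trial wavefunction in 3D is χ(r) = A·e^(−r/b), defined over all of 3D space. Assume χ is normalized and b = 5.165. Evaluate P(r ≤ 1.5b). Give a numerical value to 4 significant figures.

With dV = 4πr²dr, the probability is ∫|χ|² dV over r ≤ 1.5b.
A² is fixed by ∫₀^∞ 4πr²|χ|² dr = 1, i.e. A² = (π·b^3)^(−1).
In terms of u = r/b (A², 4π and the length scale all cancel between numerator and denominator), P = [∫_{0}^{1.5} u^2·e^(-2·u) du] / [∫_{0}^{∞} u^2·e^(-2·u) du].
Using ∫ u^2·e^(-2·u) du = -(2·u^2 + 2·u + 1)·e^(-2·u)/4, the numerator is 1/4 - 17·e^(-3)/8 and the denominator is 1/4.
Taking the ratio yields P = 0.57681.

P ≈ 0.5768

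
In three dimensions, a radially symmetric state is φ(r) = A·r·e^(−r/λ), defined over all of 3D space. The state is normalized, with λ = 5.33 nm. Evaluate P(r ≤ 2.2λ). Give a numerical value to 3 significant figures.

P ≈ 0.449

With dV = 4πr²dr, the probability is ∫|φ|² dV over r ≤ 2.2λ.
Normalization gives A² = 1/(3·π·λ^5).
Substituting u = r/λ, A², 4π and the length scale all cancel in the ratio: P = ∫_{0}^{2.2} u^4·e^(-2·u) du / ∫_{0}^{∞} u^4·e^(-2·u) du.
With ∫ u^4·e^(-2·u) du = -(u^4/2 + u^3 + 3·u^2/2 + 3·u/2 + 3/4)·e^(-2·u) + C, the region integral is ≈ 0.33661 and the full one is 3/4.
The region integral divided by the full integral gives P = 0.4488.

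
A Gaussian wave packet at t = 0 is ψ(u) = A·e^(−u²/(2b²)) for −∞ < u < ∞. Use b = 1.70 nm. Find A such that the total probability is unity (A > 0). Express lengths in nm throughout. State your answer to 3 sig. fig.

Require ∫ |ψ|² du = 1 over the whole domain.
With ∫_{−∞}^{∞} u^(2m) e^(−αu²) du = (2m−1)!!·√π / (2^m α^(m+1/2)), the integral (without the A² prefactor) comes out to √(π)·b.
Substituting b = 1.70 gives A² = 0.3319, so A = 0.5761.

A ≈ 0.576 nm^(-1/2)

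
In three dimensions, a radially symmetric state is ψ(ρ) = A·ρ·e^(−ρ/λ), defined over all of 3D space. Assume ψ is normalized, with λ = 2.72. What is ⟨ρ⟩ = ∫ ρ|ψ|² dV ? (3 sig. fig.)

⟨ρ⟩ = ∫ ρ |ψ|² 4πρ² dρ over the full domain.
With ∫₀^∞ ρ^5 e^(−αρ) dρ = 5!/α^6, since the A² factors cancel between numerator and denominator, ⟨ρ⟩ = 5·λ/2.
Putting λ = 2.72 gives 6.800.

⟨ρ⟩ ≈ 6.80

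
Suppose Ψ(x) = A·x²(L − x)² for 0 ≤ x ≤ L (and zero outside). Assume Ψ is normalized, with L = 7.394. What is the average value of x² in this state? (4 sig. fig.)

⟨x²⟩ = ∫ x^2 |Ψ|² dx over the full domain.
Evaluating both integrals, ⟨x²⟩ = 3·L^2/11.
With L = 7.394, ⟨x^2⟩ = 14.910.

⟨x^2⟩ ≈ 14.91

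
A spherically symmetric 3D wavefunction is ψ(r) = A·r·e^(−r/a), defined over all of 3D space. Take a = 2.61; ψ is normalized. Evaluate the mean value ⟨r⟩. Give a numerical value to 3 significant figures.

⟨r⟩ ≈ 6.53

⟨r⟩ = ∫ r |ψ|² 4πr² dr over the full domain.
Since the A² factors cancel between numerator and denominator, ⟨r⟩ = 5·a/2.
Putting a = 2.61 gives 6.525.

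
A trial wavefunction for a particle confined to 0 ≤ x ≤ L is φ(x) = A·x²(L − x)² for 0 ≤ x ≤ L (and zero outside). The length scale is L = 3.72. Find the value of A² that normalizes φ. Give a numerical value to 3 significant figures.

A^2 ≈ 0.00462

The normalization condition is ∫|φ|² dx = 1 from 0 to L.
Carrying out the integral gives A² · L^9/630.
With L = 3.72: A² = 0.004618 and A = 0.06796.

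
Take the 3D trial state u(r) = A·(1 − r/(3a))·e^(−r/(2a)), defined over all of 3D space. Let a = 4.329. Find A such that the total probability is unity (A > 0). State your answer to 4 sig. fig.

Require ∫ |u|² 4πr² dr = 1 over the whole domain.
In 3D with spherical symmetry the volume element is 4πr² dr.
Using ∫₀^∞ rⁿ e^(−αr) dr = n!/αⁿ⁺¹, ∫|u|² 4πr² dr = A²·(8·π·a^3/3).
Setting this equal to 1 gives A² = 1/(8·π·a^3/3).
Substituting a = 4.329 gives A² = 0.0014714, so A = 0.038358.

A ≈ 0.03836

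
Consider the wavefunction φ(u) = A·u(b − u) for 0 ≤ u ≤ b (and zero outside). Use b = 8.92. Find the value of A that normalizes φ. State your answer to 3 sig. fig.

Normalization requires ∫|φ|² du = 1, integrated from 0 to b.
Expanding the polynomial and integrating term by term, the integral (without the A² prefactor) comes out to b^5/30.
Setting this equal to 1 gives A² = 1/(b^5/30).
Plugging in b = 8.92 yields A = 0.02305.

A ≈ 0.0230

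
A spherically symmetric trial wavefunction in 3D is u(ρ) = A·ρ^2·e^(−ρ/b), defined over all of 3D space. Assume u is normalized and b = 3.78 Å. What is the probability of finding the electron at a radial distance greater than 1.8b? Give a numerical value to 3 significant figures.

P ≈ 0.927

With dV = 4πρ²dρ, the probability is ∫|u|² dV over ρ > 1.8b.
Normalization gives A² = 1/(45·π·b^7/2).
In terms of t = ρ/b (A², 4π and the length scale all cancel between numerator and denominator), P = [∫_{1.8}^{∞} t^6·e^(-2·t) dt] / [∫_{0}^{∞} t^6·e^(-2·t) dt].
Using ∫ t^6·e^(-2·t) dt = -(4·t^6 + 12·t^5 + 30·t^4 + 60·t^3 + 90·t^2 + 90·t + 45)·e^(-2·t)/8, the numerator is ≈ 5.2128 and the denominator is 45/8.
The region integral divided by the full integral gives P = 0.9267.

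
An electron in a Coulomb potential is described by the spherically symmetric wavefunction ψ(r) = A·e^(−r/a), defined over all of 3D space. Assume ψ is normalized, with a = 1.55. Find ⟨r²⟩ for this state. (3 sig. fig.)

The expectation value is the |ψ|²-weighted average of r^2: ∫ r^2|ψ|² 4πr² dr.
Since the A² factors cancel between numerator and denominator, ⟨r²⟩ = 3·a^2.
Putting a = 1.55 gives 7.208.

⟨r^2⟩ ≈ 7.21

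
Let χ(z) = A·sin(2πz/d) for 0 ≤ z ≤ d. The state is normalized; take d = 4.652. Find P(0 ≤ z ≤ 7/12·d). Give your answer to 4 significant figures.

P ≈ 0.5144

P = ∫_{0}^{7/12·d} |χ(z)|² dz.
Since A² = 1/(d/2), this is the region integral divided by the full normalization integral.
Let u = z/d; then A² and the length scale cancel, so P = ∫_{0}^{7/12} sin(2·π·u)^2 du ÷ ∫_{0}^{1} sin(2·π·u)^2 du.
Using ∫ sin(2·π·u)^2 du = u/2 - sin(4·π·u)/(8·π), the numerator is -√(3)/(16·π) + 7/24 and the denominator is 1/2.
This works out to P = -√(3)/(8·π) + 7/12.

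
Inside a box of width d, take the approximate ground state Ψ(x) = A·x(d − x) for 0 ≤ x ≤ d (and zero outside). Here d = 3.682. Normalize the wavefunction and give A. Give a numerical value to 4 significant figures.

We need A² ∫|f|² dx = 1, taking the integral from 0 to d.
The integral (without the A² prefactor) comes out to d^5/30.
Setting this equal to 1 gives A² = 1/(d^5/30).
With d = 3.682: A² = 0.044330 and A = 0.21055.

A ≈ 0.2105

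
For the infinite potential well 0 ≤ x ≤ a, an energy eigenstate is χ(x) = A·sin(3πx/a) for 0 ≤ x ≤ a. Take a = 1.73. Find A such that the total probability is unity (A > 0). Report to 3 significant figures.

A ≈ 1.08

Normalization requires ∫|χ|² dx = 1, integrated from 0 to a.
The integral (without the A² prefactor) comes out to a/2.
Plugging in a = 1.73 yields A = 1.075.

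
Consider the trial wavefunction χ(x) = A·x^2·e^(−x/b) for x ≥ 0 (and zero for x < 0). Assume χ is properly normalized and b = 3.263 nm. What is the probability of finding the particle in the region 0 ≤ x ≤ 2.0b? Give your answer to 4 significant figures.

P ≈ 0.3712

|χ|² is the probability density, so P = ∫_{0}^{2.0b} |χ|² dx.
With A² fixed by ∫|χ|² = 1, i.e. A² = (3·b^5/4)^(−1), substitute and integrate.
Let u = x/b; then A² and the length scale cancel, so P = ∫_{0}^{2.0} u^4·e^(-2·u) du ÷ ∫_{0}^{∞} u^4·e^(-2·u) du.
With ∫ u^4·e^(-2·u) du = -(u^4/2 + u^3 + 3·u^2/2 + 3·u/2 + 3/4)·e^(-2·u) + C, the region integral is 3/4 - 103·e^(-4)/4 and the full one is 3/4.
The result is P = 0.37116.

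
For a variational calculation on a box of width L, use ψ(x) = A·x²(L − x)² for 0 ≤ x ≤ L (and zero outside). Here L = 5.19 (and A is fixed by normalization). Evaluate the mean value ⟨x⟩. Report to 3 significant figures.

⟨x⟩ ≈ 2.60

⟨x⟩ = ∫ x |ψ|² dx over the full domain.
The ratio of the moment integral to the normalization integral gives ⟨x⟩ = L/2.
With L = 5.19, ⟨x⟩ = 2.595.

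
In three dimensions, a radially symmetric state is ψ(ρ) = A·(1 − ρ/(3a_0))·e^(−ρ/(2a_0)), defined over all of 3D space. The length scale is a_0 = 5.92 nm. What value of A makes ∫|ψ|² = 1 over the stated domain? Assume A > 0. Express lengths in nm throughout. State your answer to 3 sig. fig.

A ≈ 0.0240 nm^(-3/2)

Normalization requires ∫|ψ|² 4πρ² dρ = 1, integrated from 0 to ∞.
∫|ψ|² 4πρ² dρ = A²·(8·π·a_0^3/3).
Substituting a_0 = 5.92 gives A² = 0.0005753, so A = 0.02399.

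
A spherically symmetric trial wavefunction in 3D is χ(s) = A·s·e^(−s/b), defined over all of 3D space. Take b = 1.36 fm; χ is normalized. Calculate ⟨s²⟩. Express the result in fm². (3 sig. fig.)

The expectation value is the |χ|²-weighted average of s^2: ∫ s^2|χ|² 4πs² ds.
Recall ∫₀^∞ s^m e^(−s/β) ds = m!·β^(m+1), the ratio of the moment integral to the normalization integral gives ⟨s²⟩ = 15·b^2/2.
With b = 1.36, ⟨s^2⟩ = 13.87.

⟨s^2⟩ ≈ 13.9 fm^2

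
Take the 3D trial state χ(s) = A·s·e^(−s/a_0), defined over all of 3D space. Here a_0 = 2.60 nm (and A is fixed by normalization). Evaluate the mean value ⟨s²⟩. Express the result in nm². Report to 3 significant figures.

By definition ⟨s²⟩ = ∫ s^2 |χ(s)|² 4πs² ds.
Since the A² factors cancel between numerator and denominator, ⟨s²⟩ = 15·a_0^2/2.
Putting a_0 = 2.60 gives 50.70.

⟨s^2⟩ ≈ 50.7 nm^2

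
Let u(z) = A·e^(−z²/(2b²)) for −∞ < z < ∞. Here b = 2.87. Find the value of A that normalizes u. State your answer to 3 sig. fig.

Require ∫ |u|² dz = 1 over the whole domain.
Differentiating ∫e^(−αz²) dz = √(π/α) under α to get the higher moments, carrying out the integral gives A² · √(π)·b.
Hence A² = 1/[√(π)·b].
Plugging in b = 2.87 yields A = 0.4434.

A ≈ 0.443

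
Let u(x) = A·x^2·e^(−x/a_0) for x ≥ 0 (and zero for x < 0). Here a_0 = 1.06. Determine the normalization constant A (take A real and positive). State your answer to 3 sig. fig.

The normalization condition is ∫|u|² dx = 1 from 0 to ∞.
With ∫₀^∞ x^4 e^(−αx) dx = 4!/α^5, with u = A·x^2·e^(−x/a_0), the integral evaluates to A²·[3·a_0^5/4].
So A² = (3·a_0^5/4)^(−1).
With a_0 = 1.06: A² = 0.9963 and A = 0.9982.

A ≈ 0.998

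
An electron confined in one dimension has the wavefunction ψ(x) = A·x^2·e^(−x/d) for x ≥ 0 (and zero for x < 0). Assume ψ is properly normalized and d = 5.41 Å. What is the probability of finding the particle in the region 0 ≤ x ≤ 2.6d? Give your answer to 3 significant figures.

P = ∫_{0}^{2.6d} |ψ(x)|² dx.
The normalization integral ∫|ψ|²dx over the whole domain equals 3·d^5/4·A², and A² cancels in the ratio.
In terms of u = x/d (A² and the length scale cancel between numerator and denominator), P = [∫_{0}^{2.6} u^4·e^(-2·u) du] / [∫_{0}^{∞} u^4·e^(-2·u) du].
An antiderivative of u^4·e^(-2·u) is -(u^4/2 + u^3 + 3·u^2/2 + 3·u/2 + 3/4)·e^(-2·u); evaluating from 0 to 2.6 gives ≈ 0.44540, while the full integral is 3/4.
The result is P = 0.5939.

P ≈ 0.594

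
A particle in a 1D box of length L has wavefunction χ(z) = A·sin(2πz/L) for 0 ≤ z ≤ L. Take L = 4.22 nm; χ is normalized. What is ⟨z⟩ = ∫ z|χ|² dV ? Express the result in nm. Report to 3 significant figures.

⟨z⟩ ≈ 2.11 nm

⟨z⟩ = ∫ z |χ|² dz over the full domain.
Using sin²θ = (1 − cos 2θ)/2, the ratio of the moment integral to the normalization integral gives ⟨z⟩ = L/2.
Putting L = 4.22 gives 2.110.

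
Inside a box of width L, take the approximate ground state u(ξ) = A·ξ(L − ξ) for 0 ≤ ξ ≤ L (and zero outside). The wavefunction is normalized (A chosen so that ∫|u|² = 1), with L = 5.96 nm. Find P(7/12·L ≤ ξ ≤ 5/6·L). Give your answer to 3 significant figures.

P ≈ 0.311

The probability is P = ∫ |u|² dξ over [7/12·L, 5/6·L].
Since A² = 1/(L^5/30), this is the region integral divided by the full normalization integral.
Let t = ξ/L; then A² and the length scale cancel, so P = ∫_{7/12}^{5/6} t^2·(1 - t)^2 dt ÷ ∫_{0}^{1} t^2·(1 - t)^2 dt.
Using ∫ t^2·(1 - t)^2 dt = t^3·(6·t^2 - 15·t + 10)/30, the numerator is ≈ 0.010371 and the denominator is 1/30.
The result is P = 0.3111.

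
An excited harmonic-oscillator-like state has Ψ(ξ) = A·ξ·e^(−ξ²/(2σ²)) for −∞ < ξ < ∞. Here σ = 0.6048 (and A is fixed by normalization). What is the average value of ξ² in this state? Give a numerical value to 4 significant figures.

⟨ξ^2⟩ ≈ 0.5487

By definition ⟨ξ²⟩ = ∫ ξ^2 |Ψ(ξ)|² dξ.
Differentiating ∫e^(−αξ²) dξ = √(π/α) under α to get the higher moments, since the A² factors cancel between numerator and denominator, ⟨ξ²⟩ = 3·σ^2/2.
Putting σ = 0.6048 gives 0.54867.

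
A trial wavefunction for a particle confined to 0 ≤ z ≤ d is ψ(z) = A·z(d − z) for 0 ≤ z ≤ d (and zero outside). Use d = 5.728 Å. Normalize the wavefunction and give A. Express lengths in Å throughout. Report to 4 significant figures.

A ≈ 0.06975 Å^(-5/2)

Require ∫ |ψ|² dz = 1 over the whole domain.
Carrying out the integral gives A² · d^5/30.
Substituting d = 5.728 gives A² = 0.0048653, so A = 0.069751.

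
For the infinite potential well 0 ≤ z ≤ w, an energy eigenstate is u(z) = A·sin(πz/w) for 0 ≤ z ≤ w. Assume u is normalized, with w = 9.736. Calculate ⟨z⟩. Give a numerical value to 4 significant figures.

⟨z⟩ ≈ 4.868

The expectation value is the |u|²-weighted average of z: ∫ z|u|² dz.
With ∫₀^w sin²(nπz/w) dz = w/2, the ratio of the moment integral to the normalization integral gives ⟨z⟩ = w/2.
With w = 9.736, ⟨z⟩ = 4.8680.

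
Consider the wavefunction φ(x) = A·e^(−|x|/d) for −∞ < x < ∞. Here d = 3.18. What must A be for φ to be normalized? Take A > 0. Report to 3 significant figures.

A ≈ 0.561

Normalization requires ∫|φ|² dx = 1, integrated from −∞ to ∞.
Carrying out the integral gives A² · d.
Setting this equal to 1 gives A² = 1/(d).
Plugging in d = 3.18 yields A = 0.5608.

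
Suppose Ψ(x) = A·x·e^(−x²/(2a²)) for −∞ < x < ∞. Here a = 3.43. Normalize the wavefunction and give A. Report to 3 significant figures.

The normalization condition is ∫|Ψ|² dx = 1 from −∞ to ∞.
With ∫_{−∞}^{∞} x^(2m) e^(−αx²) dx = (2m−1)!!·√π / (2^m α^(m+1/2)), ∫|Ψ|² dx = A²·(√(π)·a^3/2).
So A² = (√(π)·a^3/2)^(−1).
With a = 3.43: A² = 0.02796 and A = 0.1672.

A ≈ 0.167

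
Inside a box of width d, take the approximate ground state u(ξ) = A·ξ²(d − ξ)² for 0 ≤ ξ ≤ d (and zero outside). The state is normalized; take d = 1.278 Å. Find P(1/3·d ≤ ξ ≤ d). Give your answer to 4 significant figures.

|u|² is the probability density, so P = ∫_{1/3·d}^{d} |u|² dξ.
Since A² = 1/(d^9/630), this is the region integral divided by the full normalization integral.
Substituting t = ξ/d, A² and the length scale cancel in the ratio: P = ∫_{1/3}^{1} t^4·(1 - t)^4 dt / ∫_{0}^{1} t^4·(1 - t)^4 dt.
An antiderivative of t^4·(1 - t)^4 is t^5·(70·t^4 - 315·t^3 + 540·t^2 - 420·t + 126)/630; evaluating from 1/3 to 1 gives ≈ 0.00135739, while the full integral is 1/630.
This works out to P = 0.85515.

P ≈ 0.8552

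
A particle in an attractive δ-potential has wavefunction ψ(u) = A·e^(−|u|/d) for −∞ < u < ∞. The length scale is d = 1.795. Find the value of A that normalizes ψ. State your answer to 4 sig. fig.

A ≈ 0.7464

We need A² ∫|f|² du = 1, taking the integral from −∞ to ∞.
With ∫₀^∞ u^0 e^(−αu) du = 0!/α^1, the integral (without the A² prefactor) comes out to d.
Hence A² = 1/[d].
Substituting d = 1.795 gives A² = 0.55710, so A = 0.74639.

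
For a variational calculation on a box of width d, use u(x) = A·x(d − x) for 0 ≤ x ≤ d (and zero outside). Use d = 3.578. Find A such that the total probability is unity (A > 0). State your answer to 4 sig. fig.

Normalization requires ∫|u|² dx = 1, integrated from 0 to d.
∫|u|² dx = A²·(d^5/30).
Setting this equal to 1 gives A² = 1/(d^5/30).
Substituting d = 3.578 gives A² = 0.051159, so A = 0.22618.

A ≈ 0.2262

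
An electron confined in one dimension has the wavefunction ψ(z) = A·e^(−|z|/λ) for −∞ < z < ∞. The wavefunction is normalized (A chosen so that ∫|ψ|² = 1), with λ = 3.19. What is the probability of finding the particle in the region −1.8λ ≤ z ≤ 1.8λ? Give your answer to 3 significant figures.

P ≈ 0.973

P = ∫_{−1.8λ}^{1.8λ} |ψ(z)|² dz.
Since A² = 1/(λ), this is the region integral divided by the full normalization integral.
By symmetry take twice the z ≥ 0 contribution in numerator and denominator; the 2's cancel. In terms of u = z/λ (A² and the length scale cancel between numerator and denominator), P = [∫_{0}^{1.8} e^(-2·u) du] / [∫_{0}^{∞} e^(-2·u) du].
An antiderivative of e^(-2·u) is -e^(-2·u)/2; evaluating from 0 to 1.8 gives 1/2 - e^(-18/5)/2, while the full integral is 1/2.
Evaluating gives P = 0.9727.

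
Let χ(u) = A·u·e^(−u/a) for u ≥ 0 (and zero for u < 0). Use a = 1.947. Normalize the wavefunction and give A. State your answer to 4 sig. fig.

A ≈ 0.7362

Normalization requires ∫|χ|² du = 1, integrated from 0 to ∞.
Recall ∫₀^∞ u^m e^(−u/β) du = m!·β^(m+1), carrying out the integral gives A² · a^3/4.
So A² = (a^3/4)^(−1).
Plugging in a = 1.947 yields A = 0.73618.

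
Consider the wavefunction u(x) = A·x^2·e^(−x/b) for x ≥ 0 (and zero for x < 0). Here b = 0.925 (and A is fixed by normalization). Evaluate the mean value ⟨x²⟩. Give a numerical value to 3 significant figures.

⟨x²⟩ = ∫ x^2 |u|² dx over the full domain.
Recall ∫₀^∞ x^m e^(−x/β) dx = m!·β^(m+1), evaluating both integrals, ⟨x²⟩ = 15·b^2/2.
With b = 0.925, ⟨x^2⟩ = 6.417.

⟨x^2⟩ ≈ 6.42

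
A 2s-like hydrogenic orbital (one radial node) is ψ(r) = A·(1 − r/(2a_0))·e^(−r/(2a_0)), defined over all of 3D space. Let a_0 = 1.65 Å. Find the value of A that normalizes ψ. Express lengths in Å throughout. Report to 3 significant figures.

We need A² ∫|f|² 4πr² dr = 1, taking the integral from 0 to ∞.
Recall ∫₀^∞ r^m e^(−r/β) dr = m!·β^(m+1), carrying out the integral gives A² · 8·π·a_0^3.
Substituting a_0 = 1.65 gives A² = 0.008857, so A = 0.09411.

A ≈ 0.0941 Å^(-3/2)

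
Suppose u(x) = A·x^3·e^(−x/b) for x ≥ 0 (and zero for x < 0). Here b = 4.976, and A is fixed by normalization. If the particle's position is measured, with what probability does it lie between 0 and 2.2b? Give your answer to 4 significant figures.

P = ∫_{0}^{2.2b} |u(x)|² dx.
The normalization integral ∫|u|²dx over the whole domain equals 45·b^7/8·A², and A² cancels in the ratio.
In terms of t = x/b (A² and the length scale cancel between numerator and denominator), P = [∫_{0}^{2.2} t^6·e^(-2·t) dt] / [∫_{0}^{∞} t^6·e^(-2·t) dt].
Using ∫ t^6·e^(-2·t) dt = -(4·t^6 + 12·t^5 + 30·t^4 + 60·t^3 + 90·t^2 + 90·t + 45)·e^(-2·t)/8, the numerator is ≈ 0.879496 and the denominator is 45/8.
Evaluating gives P = 0.15635.

P ≈ 0.1564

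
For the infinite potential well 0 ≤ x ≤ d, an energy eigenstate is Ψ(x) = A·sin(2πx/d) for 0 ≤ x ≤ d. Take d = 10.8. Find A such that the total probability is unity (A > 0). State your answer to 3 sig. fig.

Require ∫ |Ψ|² dx = 1 over the whole domain.
Using sin²θ = (1 − cos 2θ)/2, carrying out the integral gives A² · d/2.
Setting this equal to 1 gives A² = 1/(d/2).
With d = 10.8: A² = 0.1852 and A = 0.4303.

A ≈ 0.430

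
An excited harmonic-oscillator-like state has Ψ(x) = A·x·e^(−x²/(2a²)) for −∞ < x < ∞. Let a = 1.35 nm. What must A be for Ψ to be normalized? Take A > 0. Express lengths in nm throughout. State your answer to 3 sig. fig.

A ≈ 0.677 nm^(-3/2)

Normalization requires ∫|Ψ|² dx = 1, integrated from −∞ to ∞.
With ∫_{−∞}^{∞} x^(2m) e^(−αx²) dx = (2m−1)!!·√π / (2^m α^(m+1/2)), ∫|Ψ|² dx = A²·(√(π)·a^3/2).
With a = 1.35: A² = 0.4586 and A = 0.6772.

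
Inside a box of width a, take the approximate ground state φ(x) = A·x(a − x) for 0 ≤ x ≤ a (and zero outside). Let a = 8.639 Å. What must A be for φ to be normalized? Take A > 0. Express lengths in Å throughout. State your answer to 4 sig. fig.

A ≈ 0.02497 Å^(-5/2)

We need A² ∫|f|² dx = 1, taking the integral from 0 to a.
Expanding the polynomial and integrating term by term, with φ = A·x(a − x), the integral evaluates to A²·[a^5/30].
So A² = (a^5/30)^(−1).
With a = 8.639: A² = 0.00062345 and A = 0.024969.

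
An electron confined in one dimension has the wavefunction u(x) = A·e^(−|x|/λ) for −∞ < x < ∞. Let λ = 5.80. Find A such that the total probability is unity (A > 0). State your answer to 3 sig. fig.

A ≈ 0.415

Require ∫ |u|² dx = 1 over the whole domain.
Recall ∫₀^∞ x^m e^(−x/β) dx = m!·β^(m+1), with u = A·e^(−|x|/λ), the integral evaluates to A²·[λ].
Setting this equal to 1 gives A² = 1/(λ).
Substituting λ = 5.80 gives A² = 0.1724, so A = 0.4152.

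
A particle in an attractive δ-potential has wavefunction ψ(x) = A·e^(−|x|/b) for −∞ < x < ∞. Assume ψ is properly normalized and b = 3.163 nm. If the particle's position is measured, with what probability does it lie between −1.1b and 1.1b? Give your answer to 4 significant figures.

P = ∫_{−1.1b}^{1.1b} |ψ(x)|² dx.
The normalization integral ∫|ψ|²dx over the whole domain equals b·A², and A² cancels in the ratio.
Both integrals are even about x = 0, so only the x ≥ 0 halves are needed (the factors of 2 cancel). Substituting u = x/b, A² and the length scale cancel in the ratio: P = ∫_{0}^{1.1} e^(-2·u) du / ∫_{0}^{∞} e^(-2·u) du.
Using ∫ e^(-2·u) du = -e^(-2·u)/2, the numerator is 1/2 - e^(-11/5)/2 and the denominator is 1/2.
This works out to P = 0.88920.

P ≈ 0.8892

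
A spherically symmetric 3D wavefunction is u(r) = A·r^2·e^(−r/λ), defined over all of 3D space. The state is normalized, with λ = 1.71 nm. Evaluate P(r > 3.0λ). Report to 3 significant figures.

P ≈ 0.606

P = ∫ |u|² 4πr² dr over r > 3.0λ.
The full normalization integral is A²·[45·π·λ^7/2] = 1, fixing A².
Let t = r/λ; then A², 4π and the length scale all cancel, so P = ∫_{3.0}^{∞} t^6·e^(-2·t) dt ÷ ∫_{0}^{∞} t^6·e^(-2·t) dt.
With ∫ t^6·e^(-2·t) dt = -(4·t^6 + 12·t^5 + 30·t^4 + 60·t^3 + 90·t^2 + 90·t + 45)·e^(-2·t)/8 + C, the region integral is ≈ 3.4105 and the full one is 45/8.
This evaluates to P = 0.6063.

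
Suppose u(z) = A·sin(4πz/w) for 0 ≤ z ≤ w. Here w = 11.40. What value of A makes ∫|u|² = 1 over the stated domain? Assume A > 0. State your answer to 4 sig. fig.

A ≈ 0.4189

Normalization requires ∫|u|² dz = 1, integrated from 0 to w.
Using sin²θ = (1 − cos 2θ)/2, the integral (without the A² prefactor) comes out to w/2.
So A² = (w/2)^(−1).
Substituting w = 11.40 gives A² = 0.17544, so A = 0.41885.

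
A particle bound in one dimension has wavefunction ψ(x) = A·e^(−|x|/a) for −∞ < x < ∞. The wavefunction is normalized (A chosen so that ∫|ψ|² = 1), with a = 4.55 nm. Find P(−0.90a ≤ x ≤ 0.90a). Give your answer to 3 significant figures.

P ≈ 0.835

The probability is P = ∫ |ψ|² dx over [−0.90a, 0.90a].
Since A² = 1/(a), this is the region integral divided by the full normalization integral.
Both integrals are even about x = 0, so only the x ≥ 0 halves are needed (the factors of 2 cancel). Let u = x/a; then A² and the length scale cancel, so P = ∫_{0}^{0.90} e^(-2·u) du ÷ ∫_{0}^{∞} e^(-2·u) du.
Using ∫ e^(-2·u) du = -e^(-2·u)/2, the numerator is 1/2 - e^(-9/5)/2 and the denominator is 1/2.
Taking the ratio, P = 0.8347.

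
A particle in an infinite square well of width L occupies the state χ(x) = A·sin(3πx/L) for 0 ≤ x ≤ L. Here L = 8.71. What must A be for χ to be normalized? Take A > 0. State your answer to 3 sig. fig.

A ≈ 0.479

Normalization requires ∫|χ|² dx = 1, integrated from 0 to L.
Using sin²θ = (1 − cos 2θ)/2, ∫|χ|² dx = A²·(L/2).
Hence A² = 1/[L/2].
With L = 8.71: A² = 0.2296 and A = 0.4792.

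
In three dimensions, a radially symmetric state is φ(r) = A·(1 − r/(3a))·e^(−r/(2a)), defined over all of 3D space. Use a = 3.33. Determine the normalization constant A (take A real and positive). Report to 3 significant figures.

A ≈ 0.0569

We need A² ∫|f|² 4πr² dr = 1, taking the integral from 0 to ∞.
The angular integral contributes 4π, leaving ∫₀^∞ r²|φ|² dr.
With ∫₀^∞ r^4 e^(−αr) dr = 4!/α^5, with φ = A·(1 − r/(3a))·e^(−r/(2a)), the integral evaluates to A²·[8·π·a^3/3].
Substituting a = 3.33 gives A² = 0.003233, so A = 0.05686.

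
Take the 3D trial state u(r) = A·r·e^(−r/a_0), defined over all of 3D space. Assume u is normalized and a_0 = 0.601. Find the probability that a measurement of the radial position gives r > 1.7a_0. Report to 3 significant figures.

P ≈ 0.744

Integrate the radial probability density 4πr²|u|² over r > 1.7a_0.
A² is fixed by ∫₀^∞ 4πr²|u|² dr = 1, i.e. A² = (3·π·a_0^5)^(−1).
Let t = r/a_0; then A², 4π and the length scale all cancel, so P = ∫_{1.7}^{∞} t^4·e^(-2·t) dt ÷ ∫_{0}^{∞} t^4·e^(-2·t) dt.
With ∫ t^4·e^(-2·t) dt = -(t^4/2 + t^3 + 3·t^2/2 + 3·t/2 + 3/4)·e^(-2·t) + C, the region integral is ≈ 0.55814 and the full one is 3/4.
This evaluates to P = 0.7442.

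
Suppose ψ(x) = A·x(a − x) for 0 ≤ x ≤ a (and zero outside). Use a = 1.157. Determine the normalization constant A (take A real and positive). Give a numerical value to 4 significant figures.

A ≈ 3.804

We need A² ∫|f|² dx = 1, taking the integral from 0 to a.
Expanding the polynomial and integrating term by term, with ψ = A·x(a − x), the integral evaluates to A²·[a^5/30].
Setting this equal to 1 gives A² = 1/(a^5/30).
Plugging in a = 1.157 yields A = 3.8039.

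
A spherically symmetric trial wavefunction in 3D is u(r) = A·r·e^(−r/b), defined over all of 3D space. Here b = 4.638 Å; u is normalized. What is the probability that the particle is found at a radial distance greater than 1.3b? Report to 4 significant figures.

P = ∫ |u|² 4πr² dr over r > 1.3b.
A² is fixed by ∫₀^∞ 4πr²|u|² dr = 1, i.e. A² = (3·π·b^5)^(−1).
Let t = r/b; then A², 4π and the length scale all cancel, so P = ∫_{1.3}^{∞} t^4·e^(-2·t) dt ÷ ∫_{0}^{∞} t^4·e^(-2·t) dt.
Using ∫ t^4·e^(-2·t) dt = -(t^4/2 + t^3 + 3·t^2/2 + 3·t/2 + 3/4)·e^(-2·t), the numerator is ≈ 0.658068 and the denominator is 3/4.
This evaluates to P = 0.87742.

P ≈ 0.8774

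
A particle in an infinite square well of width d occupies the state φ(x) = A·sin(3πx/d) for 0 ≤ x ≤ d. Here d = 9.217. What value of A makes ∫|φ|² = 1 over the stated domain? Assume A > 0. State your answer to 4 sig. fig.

Require ∫ |φ|² dx = 1 over the whole domain.
Carrying out the integral gives A² · d/2.
With d = 9.217: A² = 0.21699 and A = 0.46582.

A ≈ 0.4658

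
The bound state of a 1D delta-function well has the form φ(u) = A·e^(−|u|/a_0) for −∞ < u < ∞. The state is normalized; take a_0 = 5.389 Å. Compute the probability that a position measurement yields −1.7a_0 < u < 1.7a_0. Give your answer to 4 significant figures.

P = ∫_{−1.7a_0}^{1.7a_0} |φ(u)|² du.
Since A² = 1/(a_0), this is the region integral divided by the full normalization integral.
By symmetry take twice the u ≥ 0 contribution in numerator and denominator; the 2's cancel. Let t = u/a_0; then A² and the length scale cancel, so P = ∫_{0}^{1.7} e^(-2·t) dt ÷ ∫_{0}^{∞} e^(-2·t) dt.
Using ∫ e^(-2·t) dt = -e^(-2·t)/2, the numerator is 1/2 - e^(-17/5)/2 and the denominator is 1/2.
This works out to P = 0.96663.

P ≈ 0.9666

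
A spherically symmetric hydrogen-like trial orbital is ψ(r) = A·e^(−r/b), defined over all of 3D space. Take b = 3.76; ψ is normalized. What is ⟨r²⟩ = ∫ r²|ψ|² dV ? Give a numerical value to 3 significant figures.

⟨r^2⟩ ≈ 42.4

The expectation value is the |ψ|²-weighted average of r^2: ∫ r^2|ψ|² 4πr² dr.
Using ∫₀^∞ rⁿ e^(−αr) dr = n!/αⁿ⁺¹, the ratio of the moment integral to the normalization integral gives ⟨r²⟩ = 3·b^2.
With b = 3.76, ⟨r^2⟩ = 42.41.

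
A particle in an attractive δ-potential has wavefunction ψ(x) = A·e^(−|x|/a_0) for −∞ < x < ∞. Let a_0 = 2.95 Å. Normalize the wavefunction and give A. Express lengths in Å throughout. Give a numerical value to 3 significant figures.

We need A² ∫|f|² dx = 1, taking the integral from −∞ to ∞.
∫|ψ|² dx = A²·(a_0).
Hence A² = 1/[a_0].
Plugging in a_0 = 2.95 yields A = 0.5822.

A ≈ 0.582 Å^(-1/2)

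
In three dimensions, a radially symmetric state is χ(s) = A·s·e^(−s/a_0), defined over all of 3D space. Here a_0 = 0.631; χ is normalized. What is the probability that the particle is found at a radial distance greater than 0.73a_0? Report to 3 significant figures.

P ≈ 0.983

Integrate the radial probability density 4πs²|χ|² over s > 0.73a_0.
The full normalization integral is A²·[3·π·a_0^5] = 1, fixing A².
Substituting u = s/a_0, A², 4π and the length scale all cancel in the ratio: P = ∫_{0.73}^{∞} u^4·e^(-2·u) du / ∫_{0}^{∞} u^4·e^(-2·u) du.
With ∫ u^4·e^(-2·u) du = -(u^4/2 + u^3 + 3·u^2/2 + 3·u/2 + 3/4)·e^(-2·u) + C, the region integral is ≈ 0.73743 and the full one is 3/4.
The region integral divided by the full integral gives P = 0.9832.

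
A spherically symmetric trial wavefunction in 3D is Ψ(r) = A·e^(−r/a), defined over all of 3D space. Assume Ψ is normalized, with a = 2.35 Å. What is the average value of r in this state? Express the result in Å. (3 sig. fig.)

⟨r⟩ = ∫ r |Ψ|² 4πr² dr over the full domain.
Evaluating both integrals, ⟨r⟩ = 3·a/2.
Putting a = 2.35 gives 3.525.

⟨r⟩ ≈ 3.53 Å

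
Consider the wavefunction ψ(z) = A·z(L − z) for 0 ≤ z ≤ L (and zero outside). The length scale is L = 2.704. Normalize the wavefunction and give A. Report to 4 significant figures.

A ≈ 0.4556

Require ∫ |ψ|² dz = 1 over the whole domain.
Expanding the polynomial and integrating term by term, ∫|ψ|² dz = A²·(L^5/30).
Setting this equal to 1 gives A² = 1/(L^5/30).
With L = 2.704: A² = 0.20753 and A = 0.45556.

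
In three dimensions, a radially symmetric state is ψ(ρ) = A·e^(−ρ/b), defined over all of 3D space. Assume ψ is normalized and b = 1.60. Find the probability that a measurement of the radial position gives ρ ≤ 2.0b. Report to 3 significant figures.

With dV = 4πρ²dρ, the probability is ∫|ψ|² dV over ρ ≤ 2.0b.
A² is fixed by ∫₀^∞ 4πρ²|ψ|² dρ = 1, i.e. A² = (π·b^3)^(−1).
In terms of u = ρ/b (A², 4π and the length scale all cancel between numerator and denominator), P = [∫_{0}^{2.0} u^2·e^(-2·u) du] / [∫_{0}^{∞} u^2·e^(-2·u) du].
With ∫ u^2·e^(-2·u) du = -(2·u^2 + 2·u + 1)·e^(-2·u)/4 + C, the region integral is 1/4 - 13·e^(-4)/4 and the full one is 1/4.
This evaluates to P = 0.7619.

P ≈ 0.762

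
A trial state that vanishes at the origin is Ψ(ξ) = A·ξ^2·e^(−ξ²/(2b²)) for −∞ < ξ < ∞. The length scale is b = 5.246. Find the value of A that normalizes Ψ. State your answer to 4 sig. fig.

A ≈ 0.01376

The normalization condition is ∫|Ψ|² dξ = 1 from −∞ to ∞.
Using the Gaussian integral ∫_{−∞}^{∞} e^(−αξ²) dξ = √(π/α), ∫|Ψ|² dξ = A²·(3·√(π)·b^5/4).
Setting this equal to 1 gives A² = 1/(3·√(π)·b^5/4).
With b = 5.246: A² = 0.00018933 and A = 0.013760.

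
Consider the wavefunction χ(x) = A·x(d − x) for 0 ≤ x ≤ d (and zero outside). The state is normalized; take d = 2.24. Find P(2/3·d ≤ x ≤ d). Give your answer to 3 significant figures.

P = ∫_{2/3·d}^{d} |χ(x)|² dx.
With A² fixed by ∫|χ|² = 1, i.e. A² = (d^5/30)^(−1), substitute and integrate.
In terms of u = x/d (A² and the length scale cancel between numerator and denominator), P = [∫_{2/3}^{1} u^2·(1 - u)^2 du] / [∫_{0}^{1} u^2·(1 - u)^2 du].
An antiderivative of u^2·(1 - u)^2 is u^3·(6·u^2 - 15·u + 10)/30; evaluating from 2/3 to 1 gives 17/2430, while the full integral is 1/30.
Taking the ratio, P = 17/81.

P ≈ 0.210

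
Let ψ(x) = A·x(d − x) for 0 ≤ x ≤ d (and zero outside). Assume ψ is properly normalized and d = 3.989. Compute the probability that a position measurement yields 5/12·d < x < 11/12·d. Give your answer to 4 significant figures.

P = ∫_{5/12·d}^{11/12·d} |ψ(x)|² dx.
The normalization integral ∫|ψ|²dx over the whole domain equals d^5/30·A², and A² cancels in the ratio.
Substituting u = x/d, A² and the length scale cancel in the ratio: P = ∫_{5/12}^{11/12} u^2·(1 - u)^2 du / ∫_{0}^{1} u^2·(1 - u)^2 du.
Using ∫ u^2·(1 - u)^2 du = u^3·(6·u^2 - 15·u + 10)/30, the numerator is ≈ 0.0216098 and the denominator is 1/30.
This works out to P = 4481/6912.

P ≈ 0.6483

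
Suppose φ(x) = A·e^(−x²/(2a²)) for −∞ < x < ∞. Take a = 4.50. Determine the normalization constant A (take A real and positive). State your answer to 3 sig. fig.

A ≈ 0.354

We need A² ∫|f|² dx = 1, taking the integral from −∞ to ∞.
With ∫_{−∞}^{∞} x^(2m) e^(−αx²) dx = (2m−1)!!·√π / (2^m α^(m+1/2)), carrying out the integral gives A² · √(π)·a.
Hence A² = 1/[√(π)·a].
With a = 4.50: A² = 0.1254 and A = 0.3541.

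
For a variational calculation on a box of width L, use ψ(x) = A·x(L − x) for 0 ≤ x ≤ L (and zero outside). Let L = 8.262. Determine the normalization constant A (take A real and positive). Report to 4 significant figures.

Require ∫ |ψ|² dx = 1 over the whole domain.
Expanding the polynomial and integrating term by term, carrying out the integral gives A² · L^5/30.
Plugging in L = 8.262 yields A = 0.027916.

A ≈ 0.02792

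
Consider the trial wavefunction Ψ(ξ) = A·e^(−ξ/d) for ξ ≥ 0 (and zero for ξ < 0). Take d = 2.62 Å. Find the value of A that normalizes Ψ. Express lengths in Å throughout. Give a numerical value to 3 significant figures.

Normalization requires ∫|Ψ|² dξ = 1, integrated from 0 to ∞.
Recall ∫₀^∞ ξ^m e^(−ξ/β) dξ = m!·β^(m+1), ∫|Ψ|² dξ = A²·(d/2).
Setting this equal to 1 gives A² = 1/(d/2).
Substituting d = 2.62 gives A² = 0.7634, so A = 0.8737.

A ≈ 0.874 Å^(-1/2)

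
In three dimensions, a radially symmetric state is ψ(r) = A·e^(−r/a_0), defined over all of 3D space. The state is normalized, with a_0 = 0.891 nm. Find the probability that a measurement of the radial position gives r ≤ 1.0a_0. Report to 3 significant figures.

P ≈ 0.323

With dV = 4πr²dr, the probability is ∫|ψ|² dV over r ≤ 1.0a_0.
Normalization gives A² = 1/(π·a_0^3).
Let u = r/a_0; then A², 4π and the length scale all cancel, so P = ∫_{0}^{1.0} u^2·e^(-2·u) du ÷ ∫_{0}^{∞} u^2·e^(-2·u) du.
Using ∫ u^2·e^(-2·u) du = -(2·u^2 + 2·u + 1)·e^(-2·u)/4, the numerator is 1/4 - 5·e^(-2)/4 and the denominator is 1/4.
Taking the ratio yields P = 0.3233.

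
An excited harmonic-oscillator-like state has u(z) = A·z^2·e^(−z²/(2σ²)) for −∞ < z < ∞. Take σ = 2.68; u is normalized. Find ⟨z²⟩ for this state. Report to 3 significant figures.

⟨z^2⟩ ≈ 18.0

The expectation value is the |u|²-weighted average of z^2: ∫ z^2|u|² dz.
Using the Gaussian integral ∫_{−∞}^{∞} e^(−αz²) dz = √(π/α), evaluating both integrals, ⟨z²⟩ = 5·σ^2/2.
Putting σ = 2.68 gives 17.96.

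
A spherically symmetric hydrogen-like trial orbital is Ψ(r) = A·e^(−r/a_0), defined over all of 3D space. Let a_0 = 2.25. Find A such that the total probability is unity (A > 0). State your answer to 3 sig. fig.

A ≈ 0.167

We need A² ∫|f|² 4πr² dr = 1, taking the integral from 0 to ∞.
In 3D with spherical symmetry the volume element is 4πr² dr.
The integral (without the A² prefactor) comes out to π·a_0^3.
So A² = (π·a_0^3)^(−1).
With a_0 = 2.25: A² = 0.02794 and A = 0.1672.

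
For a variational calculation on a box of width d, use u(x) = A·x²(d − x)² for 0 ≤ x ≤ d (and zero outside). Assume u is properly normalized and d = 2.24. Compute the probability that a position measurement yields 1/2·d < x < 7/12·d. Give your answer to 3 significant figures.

P ≈ 0.198

P = ∫_{1/2·d}^{7/12·d} |u(x)|² dx.
The normalization integral ∫|u|²dx over the whole domain equals d^9/630·A², and A² cancels in the ratio.
Let t = x/d; then A² and the length scale cancel, so P = ∫_{1/2}^{7/12} t^4·(1 - t)^4 dt ÷ ∫_{0}^{1} t^4·(1 - t)^4 dt.
Using ∫ t^4·(1 - t)^4 dt = t^5·(70·t^4 - 315·t^3 + 540·t^2 - 420·t + 126)/630, the numerator is ≈ 0.00031376 and the denominator is 1/630.
Evaluating gives P = 0.1977.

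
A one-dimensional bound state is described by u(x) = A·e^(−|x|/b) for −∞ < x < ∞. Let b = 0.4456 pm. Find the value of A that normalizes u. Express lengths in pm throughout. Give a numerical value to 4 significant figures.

Require ∫ |u|² dx = 1 over the whole domain.
Using ∫₀^∞ xⁿ e^(−αx) dx = n!/αⁿ⁺¹, with u = A·e^(−|x|/b), the integral evaluates to A²·[b].
Substituting b = 0.4456 gives A² = 2.2442, so A = 1.4981.

A ≈ 1.498 pm^(-1/2)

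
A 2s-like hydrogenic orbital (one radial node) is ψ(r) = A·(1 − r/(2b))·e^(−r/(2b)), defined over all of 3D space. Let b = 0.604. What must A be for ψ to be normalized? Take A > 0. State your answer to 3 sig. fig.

We need A² ∫|f|² 4πr² dr = 1, taking the integral from 0 to ∞.
The angular integral contributes 4π, leaving ∫₀^∞ r²|ψ|² dr.
∫|ψ|² 4πr² dr = A²·(8·π·b^3).
So A² = (8·π·b^3)^(−1).
Plugging in b = 0.604 yields A = 0.4249.

A ≈ 0.425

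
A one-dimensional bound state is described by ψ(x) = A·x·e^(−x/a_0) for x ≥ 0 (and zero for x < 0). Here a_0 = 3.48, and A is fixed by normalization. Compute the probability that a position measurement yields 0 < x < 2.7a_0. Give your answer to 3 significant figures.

P ≈ 0.905

The probability is P = ∫ |ψ|² dx over [0, 2.7a_0].
With A² fixed by ∫|ψ|² = 1, i.e. A² = (a_0^3/4)^(−1), substitute and integrate.
In terms of u = x/a_0 (A² and the length scale cancel between numerator and denominator), P = [∫_{0}^{2.7} u^2·e^(-2·u) du] / [∫_{0}^{∞} u^2·e^(-2·u) du].
Using ∫ u^2·e^(-2·u) du = -(2·u^2 + 2·u + 1)·e^(-2·u)/4, the numerator is 1/4 - 1049·e^(-27/5)/200 and the denominator is 1/4.
Evaluating gives P = 0.9052.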